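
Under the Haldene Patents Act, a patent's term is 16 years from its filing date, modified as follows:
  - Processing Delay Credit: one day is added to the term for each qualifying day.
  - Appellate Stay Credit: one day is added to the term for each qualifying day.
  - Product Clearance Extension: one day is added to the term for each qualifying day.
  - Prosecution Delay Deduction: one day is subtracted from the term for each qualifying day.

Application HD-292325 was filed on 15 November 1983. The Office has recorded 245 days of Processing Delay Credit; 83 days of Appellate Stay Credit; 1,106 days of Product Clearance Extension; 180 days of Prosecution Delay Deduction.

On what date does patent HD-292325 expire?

Base term: filing date + 16 years → 15 November 1999.
Processing Delay Credit: +245 days → 17 July 2000.
Appellate Stay Credit: +83 days → 8 October 2000.
Product Clearance Extension: +1106 days → 19 October 2003.
Prosecution Delay Deduction: −180 days → 22 April 2003.

April 22, 2003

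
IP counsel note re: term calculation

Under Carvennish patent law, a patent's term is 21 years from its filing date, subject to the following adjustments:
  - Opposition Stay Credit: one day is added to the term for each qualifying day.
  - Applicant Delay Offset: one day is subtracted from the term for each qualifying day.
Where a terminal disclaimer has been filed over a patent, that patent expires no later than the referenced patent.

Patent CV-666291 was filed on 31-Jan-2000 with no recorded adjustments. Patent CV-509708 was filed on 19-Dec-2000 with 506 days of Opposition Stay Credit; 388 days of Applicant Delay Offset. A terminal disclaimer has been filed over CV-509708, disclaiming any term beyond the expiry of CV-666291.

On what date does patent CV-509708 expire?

January 31, 2021

Natural term of CV-509708:
  Base: filing + 21 years → 19 December 2021.
  Opposition Stay Credit: +506 days → 9 May 2023.
  Applicant Delay Offset: −388 days → 16 April 2022.
Expiry of referenced patent CV-666291:
  Base: filing + 21 years → 31 January 2021.
Terminal disclaimer: CV-509708 expires on the earlier of 16 April 2022 and 31 January 2021.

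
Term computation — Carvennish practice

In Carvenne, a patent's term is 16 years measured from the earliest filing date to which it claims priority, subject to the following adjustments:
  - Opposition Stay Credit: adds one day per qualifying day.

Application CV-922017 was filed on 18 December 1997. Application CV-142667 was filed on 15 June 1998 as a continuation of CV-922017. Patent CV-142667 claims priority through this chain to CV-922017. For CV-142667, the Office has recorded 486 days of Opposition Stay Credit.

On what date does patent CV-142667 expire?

April 18, 2015

Earliest priority filing: 18 December 1997.
Base term: 18 December 1997 + 16 years → 18 December 2013.
Opposition Stay Credit: +486 days → 18 April 2015.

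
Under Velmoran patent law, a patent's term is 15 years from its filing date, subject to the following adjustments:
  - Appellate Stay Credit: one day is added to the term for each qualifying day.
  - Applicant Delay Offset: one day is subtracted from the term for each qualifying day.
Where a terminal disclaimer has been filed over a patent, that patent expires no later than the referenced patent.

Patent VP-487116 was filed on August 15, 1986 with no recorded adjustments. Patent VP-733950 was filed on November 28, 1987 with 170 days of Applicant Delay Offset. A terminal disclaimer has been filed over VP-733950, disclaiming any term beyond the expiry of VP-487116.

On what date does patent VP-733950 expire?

August 15, 2001

Natural term of VP-733950:
  Base: filing + 15 years → 28 November 2002.
  Applicant Delay Offset: −170 days → 11 June 2002.
Expiry of referenced patent VP-487116:
  Base: filing + 15 years → 15 August 2001.
Terminal disclaimer: VP-733950 expires on the earlier of 11 June 2002 and 15 August 2001.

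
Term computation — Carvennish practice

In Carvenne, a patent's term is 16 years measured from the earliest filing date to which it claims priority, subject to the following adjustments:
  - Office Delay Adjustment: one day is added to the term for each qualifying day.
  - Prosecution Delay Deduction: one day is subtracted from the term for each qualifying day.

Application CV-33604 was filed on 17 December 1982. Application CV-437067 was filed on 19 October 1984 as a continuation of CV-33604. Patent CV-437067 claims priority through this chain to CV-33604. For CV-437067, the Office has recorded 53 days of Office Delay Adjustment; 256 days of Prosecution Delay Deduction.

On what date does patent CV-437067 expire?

Earliest priority filing: 17 December 1982.
Base term: 17 December 1982 + 16 years → 17 December 1998.
Office Delay Adjustment: +53 days → 8 February 1999.
Prosecution Delay Deduction: −256 days → 28 May 1998.

May 28, 1998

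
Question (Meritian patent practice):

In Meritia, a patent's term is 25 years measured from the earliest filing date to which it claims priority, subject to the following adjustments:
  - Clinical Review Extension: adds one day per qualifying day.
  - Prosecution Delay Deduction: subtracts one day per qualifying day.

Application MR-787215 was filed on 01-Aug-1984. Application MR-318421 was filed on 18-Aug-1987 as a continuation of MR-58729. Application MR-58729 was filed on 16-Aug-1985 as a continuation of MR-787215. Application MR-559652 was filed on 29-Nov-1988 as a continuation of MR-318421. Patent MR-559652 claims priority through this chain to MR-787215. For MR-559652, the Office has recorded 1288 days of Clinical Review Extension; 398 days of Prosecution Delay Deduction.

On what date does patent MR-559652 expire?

Earliest priority filing: 1 August 1984.
Base term: 1 August 1984 + 25 years → 1 August 2009.
Clinical Review Extension: +1288 days → 9 February 2013.
Prosecution Delay Deduction: −398 days → 8 January 2012.

2012-01-08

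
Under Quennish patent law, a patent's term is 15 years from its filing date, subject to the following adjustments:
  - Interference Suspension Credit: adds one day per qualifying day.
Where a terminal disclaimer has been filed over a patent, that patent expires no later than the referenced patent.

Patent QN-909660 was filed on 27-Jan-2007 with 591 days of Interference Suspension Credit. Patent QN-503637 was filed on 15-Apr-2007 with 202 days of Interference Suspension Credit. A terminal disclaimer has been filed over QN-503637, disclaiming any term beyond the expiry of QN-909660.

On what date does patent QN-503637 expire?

2022-11-03

Natural term of QN-503637:
  Base: filing + 15 years → 15 April 2022.
  Interference Suspension Credit: +202 days → 3 November 2022.
Expiry of referenced patent QN-909660:
  Base: filing + 15 years → 27 January 2022.
  Interference Suspension Credit: +591 days → 10 September 2023.
Terminal disclaimer: QN-503637 expires on the earlier of 3 November 2022 and 10 September 2023.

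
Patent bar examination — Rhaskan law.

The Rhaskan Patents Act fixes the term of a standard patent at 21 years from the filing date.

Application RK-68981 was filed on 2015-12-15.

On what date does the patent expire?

2036-12-15

Filing date + 21 years → 15 December 2036.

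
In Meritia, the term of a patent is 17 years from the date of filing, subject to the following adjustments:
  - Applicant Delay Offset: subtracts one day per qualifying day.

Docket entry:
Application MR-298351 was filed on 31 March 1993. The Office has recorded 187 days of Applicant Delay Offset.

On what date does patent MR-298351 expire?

Base term: filing date + 17 years → 31 March 2010.
Applicant Delay Offset: −187 days → 25 September 2009.

September 25, 2009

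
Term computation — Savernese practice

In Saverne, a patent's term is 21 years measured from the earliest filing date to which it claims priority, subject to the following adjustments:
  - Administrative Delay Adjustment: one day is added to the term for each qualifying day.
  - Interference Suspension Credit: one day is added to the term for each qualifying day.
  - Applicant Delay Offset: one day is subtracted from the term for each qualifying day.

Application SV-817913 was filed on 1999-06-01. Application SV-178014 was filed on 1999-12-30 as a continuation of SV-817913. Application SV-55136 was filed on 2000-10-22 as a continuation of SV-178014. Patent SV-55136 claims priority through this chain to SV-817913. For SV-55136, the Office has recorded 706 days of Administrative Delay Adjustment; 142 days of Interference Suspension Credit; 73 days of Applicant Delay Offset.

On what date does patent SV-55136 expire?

Earliest priority filing: 1 June 1999.
Base term: 1 June 1999 + 21 years → 1 June 2020.
Administrative Delay Adjustment: +706 days → 8 May 2022.
Interference Suspension Credit: +142 days → 27 September 2022.
Applicant Delay Offset: −73 days → 16 July 2022.

July 16, 2022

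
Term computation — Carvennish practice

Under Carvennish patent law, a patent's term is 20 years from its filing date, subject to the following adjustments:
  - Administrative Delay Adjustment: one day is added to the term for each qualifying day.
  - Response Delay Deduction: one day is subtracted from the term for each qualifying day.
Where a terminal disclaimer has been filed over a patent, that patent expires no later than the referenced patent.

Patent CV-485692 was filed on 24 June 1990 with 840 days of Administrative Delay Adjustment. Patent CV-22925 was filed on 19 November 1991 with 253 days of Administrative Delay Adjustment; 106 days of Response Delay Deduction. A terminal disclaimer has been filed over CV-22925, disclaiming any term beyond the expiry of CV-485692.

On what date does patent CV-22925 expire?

Natural term of CV-22925:
  Base: filing + 20 years → 19 November 2011.
  Administrative Delay Adjustment: +253 days → 29 July 2012.
  Response Delay Deduction: −106 days → 14 April 2012.
Expiry of referenced patent CV-485692:
  Base: filing + 20 years → 24 June 2010.
  Administrative Delay Adjustment: +840 days → 11 October 2012.
Terminal disclaimer: CV-22925 expires on the earlier of 14 April 2012 and 11 October 2012.

2012-04-14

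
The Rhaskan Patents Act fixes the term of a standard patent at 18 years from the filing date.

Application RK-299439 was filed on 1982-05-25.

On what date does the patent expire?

2000-05-25

Filing date + 18 years → 25 May 2000.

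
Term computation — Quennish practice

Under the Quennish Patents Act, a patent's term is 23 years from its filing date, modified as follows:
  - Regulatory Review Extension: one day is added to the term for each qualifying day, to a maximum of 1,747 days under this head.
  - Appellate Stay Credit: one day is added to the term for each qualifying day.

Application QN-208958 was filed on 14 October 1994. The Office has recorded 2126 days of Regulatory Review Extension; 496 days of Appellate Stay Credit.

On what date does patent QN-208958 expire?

Base term: filing date + 23 years → 14 October 2017.
Regulatory Review Extension: 2126 days claimed exceeds the 1747-day cap, so +1747 days → 27 July 2022.
Appellate Stay Credit: +496 days → 5 December 2023.

December 5, 2023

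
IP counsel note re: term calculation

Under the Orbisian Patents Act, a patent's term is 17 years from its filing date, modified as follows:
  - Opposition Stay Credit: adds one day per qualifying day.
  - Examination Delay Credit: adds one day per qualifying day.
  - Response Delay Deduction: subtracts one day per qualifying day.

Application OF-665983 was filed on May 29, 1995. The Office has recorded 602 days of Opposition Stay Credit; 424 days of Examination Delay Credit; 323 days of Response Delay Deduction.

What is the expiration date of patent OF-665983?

2014-05-02

Base term: filing date + 17 years → 29 May 2012.
Opposition Stay Credit: +602 days → 21 January 2014.
Examination Delay Credit: +424 days → 21 March 2015.
Response Delay Deduction: −323 days → 2 May 2014.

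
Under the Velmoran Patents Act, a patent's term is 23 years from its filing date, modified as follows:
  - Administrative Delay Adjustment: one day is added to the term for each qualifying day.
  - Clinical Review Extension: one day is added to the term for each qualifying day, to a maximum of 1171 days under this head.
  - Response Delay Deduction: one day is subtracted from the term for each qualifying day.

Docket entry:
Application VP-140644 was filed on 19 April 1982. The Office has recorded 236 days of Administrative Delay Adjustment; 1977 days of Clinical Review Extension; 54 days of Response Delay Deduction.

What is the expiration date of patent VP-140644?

Base term: filing date + 23 years → 19 April 2005.
Administrative Delay Adjustment: +236 days → 11 December 2005.
Clinical Review Extension: 1977 days claimed exceeds the 1171-day cap, so +1171 days → 24 February 2009.
Response Delay Deduction: −54 days → 1 January 2009.

2009-01-01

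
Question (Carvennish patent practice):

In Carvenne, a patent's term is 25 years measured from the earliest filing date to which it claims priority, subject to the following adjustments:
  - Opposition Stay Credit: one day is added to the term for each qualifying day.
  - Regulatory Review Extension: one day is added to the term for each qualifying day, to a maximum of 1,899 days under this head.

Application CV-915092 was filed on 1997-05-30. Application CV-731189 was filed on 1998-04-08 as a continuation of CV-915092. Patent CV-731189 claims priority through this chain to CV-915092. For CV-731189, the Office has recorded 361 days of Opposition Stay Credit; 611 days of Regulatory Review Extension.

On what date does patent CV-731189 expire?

Earliest priority filing: 30 May 1997.
Base term: 30 May 1997 + 25 years → 30 May 2022.
Opposition Stay Credit: +361 days → 26 May 2023.
Regulatory Review Extension: 611 days (within the 1899-day cap) → +611 days → 26 January 2025.

2025-01-26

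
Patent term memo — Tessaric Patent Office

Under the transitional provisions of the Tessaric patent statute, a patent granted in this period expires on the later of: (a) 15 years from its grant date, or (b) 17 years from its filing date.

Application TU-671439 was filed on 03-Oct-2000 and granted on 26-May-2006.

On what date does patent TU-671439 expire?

May 26, 2021

(a) grant + 15 years → 26 May 2021.
(b) filing + 17 years → 3 October 2017.
Later of the two: 26 May 2021.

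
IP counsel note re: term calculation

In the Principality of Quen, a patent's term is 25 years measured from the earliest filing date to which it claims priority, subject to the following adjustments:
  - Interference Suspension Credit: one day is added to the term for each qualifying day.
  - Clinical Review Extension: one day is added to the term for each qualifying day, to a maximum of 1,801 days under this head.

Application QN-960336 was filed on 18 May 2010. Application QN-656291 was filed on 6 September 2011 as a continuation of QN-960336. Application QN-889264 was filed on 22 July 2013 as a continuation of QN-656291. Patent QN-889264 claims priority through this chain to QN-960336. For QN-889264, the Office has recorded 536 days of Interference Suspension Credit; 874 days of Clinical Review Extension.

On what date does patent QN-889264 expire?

Earliest priority filing: 18 May 2010.
Base term: 18 May 2010 + 25 years → 18 May 2035.
Interference Suspension Credit: +536 days → 4 November 2036.
Clinical Review Extension: 874 days (within the 1801-day cap) → +874 days → 28 March 2039.

March 28, 2039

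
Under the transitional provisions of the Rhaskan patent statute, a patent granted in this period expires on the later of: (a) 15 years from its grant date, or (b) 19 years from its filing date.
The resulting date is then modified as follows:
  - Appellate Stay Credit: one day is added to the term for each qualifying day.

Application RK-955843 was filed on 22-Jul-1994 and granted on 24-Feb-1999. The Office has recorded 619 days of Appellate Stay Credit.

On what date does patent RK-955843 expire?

November 5, 2015

(a) grant + 15 years → 24 February 2014.
(b) filing + 19 years → 22 July 2013.
Later of the two: 24 February 2014.
Appellate Stay Credit: +619 days → 5 November 2015.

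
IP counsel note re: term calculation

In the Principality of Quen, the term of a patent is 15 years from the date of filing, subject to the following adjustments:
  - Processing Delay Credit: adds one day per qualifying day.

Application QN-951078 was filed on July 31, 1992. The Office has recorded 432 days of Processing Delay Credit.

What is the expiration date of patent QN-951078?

Base term: filing date + 15 years → 31 July 2007.
Processing Delay Credit: +432 days → 5 October 2008.

2008-10-05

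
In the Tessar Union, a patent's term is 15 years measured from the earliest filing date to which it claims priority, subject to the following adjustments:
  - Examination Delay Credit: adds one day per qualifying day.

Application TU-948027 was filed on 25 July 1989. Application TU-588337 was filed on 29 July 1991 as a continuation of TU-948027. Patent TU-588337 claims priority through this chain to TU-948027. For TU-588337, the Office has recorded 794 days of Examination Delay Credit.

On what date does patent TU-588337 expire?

Earliest priority filing: 25 July 1989.
Base term: 25 July 1989 + 15 years → 25 July 2004.
Examination Delay Credit: +794 days → 27 September 2006.

September 27, 2006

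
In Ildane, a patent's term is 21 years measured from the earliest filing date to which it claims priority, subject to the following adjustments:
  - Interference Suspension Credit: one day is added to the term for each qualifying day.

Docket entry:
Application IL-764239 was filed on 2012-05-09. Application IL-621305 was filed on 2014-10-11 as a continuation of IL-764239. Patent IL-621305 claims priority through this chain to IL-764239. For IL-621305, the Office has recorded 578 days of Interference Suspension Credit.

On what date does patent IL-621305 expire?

Earliest priority filing: 9 May 2012.
Base term: 9 May 2012 + 21 years → 9 May 2033.
Interference Suspension Credit: +578 days → 8 December 2034.

December 8, 2034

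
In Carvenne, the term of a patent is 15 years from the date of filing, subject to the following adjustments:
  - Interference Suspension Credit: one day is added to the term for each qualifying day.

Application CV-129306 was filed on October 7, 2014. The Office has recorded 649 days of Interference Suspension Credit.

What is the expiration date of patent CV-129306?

2031-07-18

Base term: filing date + 15 years → 7 October 2029.
Interference Suspension Credit: +649 days → 18 July 2031.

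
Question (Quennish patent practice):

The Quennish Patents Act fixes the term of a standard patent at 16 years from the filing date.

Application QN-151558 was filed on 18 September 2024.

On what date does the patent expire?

September 18, 2040

Filing date + 16 years → 18 September 2040.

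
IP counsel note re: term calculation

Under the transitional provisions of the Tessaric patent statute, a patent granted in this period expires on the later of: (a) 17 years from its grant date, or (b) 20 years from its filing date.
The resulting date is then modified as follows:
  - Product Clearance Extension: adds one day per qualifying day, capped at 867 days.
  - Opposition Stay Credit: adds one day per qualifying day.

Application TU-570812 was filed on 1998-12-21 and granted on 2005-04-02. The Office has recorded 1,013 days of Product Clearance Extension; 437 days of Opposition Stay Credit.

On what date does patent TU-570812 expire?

(a) grant + 17 years → 2 April 2022.
(b) filing + 20 years → 21 December 2018.
Later of the two: 2 April 2022.
Product Clearance Extension: 1013 days claimed exceeds the 867-day cap, so +867 days → 16 August 2024.
Opposition Stay Credit: +437 days → 27 October 2025.

2025-10-27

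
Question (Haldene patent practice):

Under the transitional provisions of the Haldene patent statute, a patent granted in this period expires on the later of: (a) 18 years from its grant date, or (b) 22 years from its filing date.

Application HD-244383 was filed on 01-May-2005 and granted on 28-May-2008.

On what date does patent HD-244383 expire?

May 1, 2027

(a) grant + 18 years → 28 May 2026.
(b) filing + 22 years → 1 May 2027.
Later of the two: 1 May 2027.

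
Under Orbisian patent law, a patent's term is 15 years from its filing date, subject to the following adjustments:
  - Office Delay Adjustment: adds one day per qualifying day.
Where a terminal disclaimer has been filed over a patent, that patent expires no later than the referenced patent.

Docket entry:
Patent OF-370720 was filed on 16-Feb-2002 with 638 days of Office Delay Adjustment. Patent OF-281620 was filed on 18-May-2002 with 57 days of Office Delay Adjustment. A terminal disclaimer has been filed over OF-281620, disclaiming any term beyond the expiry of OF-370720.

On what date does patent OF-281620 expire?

Natural term of OF-281620:
  Base: filing + 15 years → 18 May 2017.
  Office Delay Adjustment: +57 days → 14 July 2017.
Expiry of referenced patent OF-370720:
  Base: filing + 15 years → 16 February 2017.
  Office Delay Adjustment: +638 days → 16 November 2018.
Terminal disclaimer: OF-281620 expires on the earlier of 14 July 2017 and 16 November 2018.

2017-07-14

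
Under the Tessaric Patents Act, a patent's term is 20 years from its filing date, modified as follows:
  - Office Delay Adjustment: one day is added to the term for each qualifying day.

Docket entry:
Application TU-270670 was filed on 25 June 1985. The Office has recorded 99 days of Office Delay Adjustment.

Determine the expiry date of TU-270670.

2005-10-02

Base term: filing date + 20 years → 25 June 2005.
Office Delay Adjustment: +99 days → 2 October 2005.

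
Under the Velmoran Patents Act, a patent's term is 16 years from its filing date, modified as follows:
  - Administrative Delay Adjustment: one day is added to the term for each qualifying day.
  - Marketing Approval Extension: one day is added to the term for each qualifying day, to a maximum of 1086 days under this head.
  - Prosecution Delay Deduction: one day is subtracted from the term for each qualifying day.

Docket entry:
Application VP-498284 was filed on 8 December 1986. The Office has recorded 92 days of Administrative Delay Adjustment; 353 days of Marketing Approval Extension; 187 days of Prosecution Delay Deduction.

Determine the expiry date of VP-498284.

Base term: filing date + 16 years → 8 December 2002.
Administrative Delay Adjustment: +92 days → 10 March 2003.
Marketing Approval Extension: 353 days (within the 1086-day cap) → +353 days → 26 February 2004.
Prosecution Delay Deduction: −187 days → 23 August 2003.

2003-08-23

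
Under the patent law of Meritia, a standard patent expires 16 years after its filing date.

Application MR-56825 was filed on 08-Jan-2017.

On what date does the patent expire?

January 8, 2033

Filing date + 16 years → 8 January 2033.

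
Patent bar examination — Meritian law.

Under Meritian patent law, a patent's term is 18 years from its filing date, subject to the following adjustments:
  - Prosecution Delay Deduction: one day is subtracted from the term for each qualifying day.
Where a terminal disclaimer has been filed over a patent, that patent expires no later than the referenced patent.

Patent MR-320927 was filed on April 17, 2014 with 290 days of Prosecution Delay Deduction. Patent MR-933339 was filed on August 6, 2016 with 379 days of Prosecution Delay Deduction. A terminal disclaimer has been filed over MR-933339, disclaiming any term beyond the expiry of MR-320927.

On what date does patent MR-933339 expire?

Natural term of MR-933339:
  Base: filing + 18 years → 6 August 2034.
  Prosecution Delay Deduction: −379 days → 23 July 2033.
Expiry of referenced patent MR-320927:
  Base: filing + 18 years → 17 April 2032.
  Prosecution Delay Deduction: −290 days → 2 July 2031.
Terminal disclaimer: MR-933339 expires on the earlier of 23 July 2033 and 2 July 2031.

July 2, 2031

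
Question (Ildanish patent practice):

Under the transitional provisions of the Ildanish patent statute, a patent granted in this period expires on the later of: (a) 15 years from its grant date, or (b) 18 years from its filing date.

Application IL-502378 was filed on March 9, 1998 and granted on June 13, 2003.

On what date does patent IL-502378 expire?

(a) grant + 15 years → 13 June 2018.
(b) filing + 18 years → 9 March 2016.
Later of the two: 13 June 2018.

2018-06-13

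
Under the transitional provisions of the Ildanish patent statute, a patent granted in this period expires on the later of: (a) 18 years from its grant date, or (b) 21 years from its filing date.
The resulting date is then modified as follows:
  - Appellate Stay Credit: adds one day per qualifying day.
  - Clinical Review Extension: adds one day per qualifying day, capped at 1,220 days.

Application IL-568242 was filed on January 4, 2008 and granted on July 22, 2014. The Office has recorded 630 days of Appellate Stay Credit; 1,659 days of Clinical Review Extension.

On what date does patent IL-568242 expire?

2037-08-15

(a) grant + 18 years → 22 July 2032.
(b) filing + 21 years → 4 January 2029.
Later of the two: 22 July 2032.
Appellate Stay Credit: +630 days → 13 April 2034.
Clinical Review Extension: 1659 days claimed exceeds the 1220-day cap, so +1220 days → 15 August 2037.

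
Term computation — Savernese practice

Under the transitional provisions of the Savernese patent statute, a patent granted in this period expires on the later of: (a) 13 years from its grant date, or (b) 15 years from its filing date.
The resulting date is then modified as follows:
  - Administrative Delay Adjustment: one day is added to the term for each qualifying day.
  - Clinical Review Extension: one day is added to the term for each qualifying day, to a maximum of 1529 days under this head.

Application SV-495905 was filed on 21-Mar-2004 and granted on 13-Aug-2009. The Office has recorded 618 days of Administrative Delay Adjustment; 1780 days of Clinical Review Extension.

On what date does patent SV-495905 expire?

2028-06-29

(a) grant + 13 years → 13 August 2022.
(b) filing + 15 years → 21 March 2019.
Later of the two: 13 August 2022.
Administrative Delay Adjustment: +618 days → 22 April 2024.
Clinical Review Extension: 1780 days claimed exceeds the 1529-day cap, so +1529 days → 29 June 2028.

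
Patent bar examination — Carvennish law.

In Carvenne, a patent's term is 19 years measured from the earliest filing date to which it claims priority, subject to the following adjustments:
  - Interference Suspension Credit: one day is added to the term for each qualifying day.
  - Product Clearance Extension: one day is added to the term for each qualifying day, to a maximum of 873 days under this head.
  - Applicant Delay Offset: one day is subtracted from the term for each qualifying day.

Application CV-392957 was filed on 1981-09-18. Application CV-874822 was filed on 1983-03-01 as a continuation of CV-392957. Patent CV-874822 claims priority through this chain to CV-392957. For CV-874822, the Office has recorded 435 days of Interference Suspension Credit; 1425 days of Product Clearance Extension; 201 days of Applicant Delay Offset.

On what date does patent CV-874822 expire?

Earliest priority filing: 18 September 1981.
Base term: 18 September 1981 + 19 years → 18 September 2000.
Interference Suspension Credit: +435 days → 27 November 2001.
Product Clearance Extension: 1425 days claimed exceeds the 873-day cap, so +873 days → 18 April 2004.
Applicant Delay Offset: −201 days → 30 September 2003.

September 30, 2003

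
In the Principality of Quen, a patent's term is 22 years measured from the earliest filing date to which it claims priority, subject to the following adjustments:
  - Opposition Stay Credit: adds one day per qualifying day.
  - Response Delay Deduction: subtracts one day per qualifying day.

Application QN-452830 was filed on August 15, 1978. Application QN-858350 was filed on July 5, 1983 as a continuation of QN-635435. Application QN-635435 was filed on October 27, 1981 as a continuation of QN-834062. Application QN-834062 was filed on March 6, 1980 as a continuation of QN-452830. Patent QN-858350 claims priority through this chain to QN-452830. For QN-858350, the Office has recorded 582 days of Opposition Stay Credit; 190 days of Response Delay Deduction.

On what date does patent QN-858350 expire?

September 11, 2001

Earliest priority filing: 15 August 1978.
Base term: 15 August 1978 + 22 years → 15 August 2000.
Opposition Stay Credit: +582 days → 20 March 2002.
Response Delay Deduction: −190 days → 11 September 2001.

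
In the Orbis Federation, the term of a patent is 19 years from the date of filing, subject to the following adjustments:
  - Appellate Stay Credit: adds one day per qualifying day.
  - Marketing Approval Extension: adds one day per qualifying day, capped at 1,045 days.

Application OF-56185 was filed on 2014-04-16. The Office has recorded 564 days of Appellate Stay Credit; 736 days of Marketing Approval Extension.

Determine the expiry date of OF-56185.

November 6, 2036

Base term: filing date + 19 years → 16 April 2033.
Appellate Stay Credit: +564 days → 1 November 2034.
Marketing Approval Extension: 736 days (within the 1045-day cap) → +736 days → 6 November 2036.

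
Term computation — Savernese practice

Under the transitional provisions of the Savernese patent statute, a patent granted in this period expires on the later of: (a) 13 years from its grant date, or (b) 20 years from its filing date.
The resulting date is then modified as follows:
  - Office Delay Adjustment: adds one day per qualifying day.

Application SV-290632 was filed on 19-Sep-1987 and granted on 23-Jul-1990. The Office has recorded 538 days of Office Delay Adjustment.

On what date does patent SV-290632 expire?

(a) grant + 13 years → 23 July 2003.
(b) filing + 20 years → 19 September 2007.
Later of the two: 19 September 2007.
Office Delay Adjustment: +538 days → 10 March 2009.

2009-03-10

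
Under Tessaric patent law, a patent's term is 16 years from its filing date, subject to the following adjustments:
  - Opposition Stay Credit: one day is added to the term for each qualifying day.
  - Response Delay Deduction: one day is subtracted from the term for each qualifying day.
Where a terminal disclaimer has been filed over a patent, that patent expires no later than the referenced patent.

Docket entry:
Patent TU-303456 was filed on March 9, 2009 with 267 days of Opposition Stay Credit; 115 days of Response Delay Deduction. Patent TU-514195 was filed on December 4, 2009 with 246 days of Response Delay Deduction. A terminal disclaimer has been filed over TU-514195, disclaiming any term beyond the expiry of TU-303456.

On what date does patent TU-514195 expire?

Natural term of TU-514195:
  Base: filing + 16 years → 4 December 2025.
  Response Delay Deduction: −246 days → 2 April 2025.
Expiry of referenced patent TU-303456:
  Base: filing + 16 years → 9 March 2025.
  Opposition Stay Credit: +267 days → 1 December 2025.
  Response Delay Deduction: −115 days → 8 August 2025.
Terminal disclaimer: TU-514195 expires on the earlier of 2 April 2025 and 8 August 2025.

2025-04-02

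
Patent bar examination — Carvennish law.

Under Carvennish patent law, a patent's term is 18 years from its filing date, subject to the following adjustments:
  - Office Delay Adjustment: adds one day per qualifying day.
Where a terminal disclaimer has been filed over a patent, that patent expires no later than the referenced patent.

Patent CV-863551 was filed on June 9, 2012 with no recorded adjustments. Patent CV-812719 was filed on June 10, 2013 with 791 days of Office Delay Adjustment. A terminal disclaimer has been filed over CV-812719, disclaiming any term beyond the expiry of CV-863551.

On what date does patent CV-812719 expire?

June 9, 2030

Natural term of CV-812719:
  Base: filing + 18 years → 10 June 2031.
  Office Delay Adjustment: +791 days → 9 August 2033.
Expiry of referenced patent CV-863551:
  Base: filing + 18 years → 9 June 2030.
Terminal disclaimer: CV-812719 expires on the earlier of 9 August 2033 and 9 June 2030.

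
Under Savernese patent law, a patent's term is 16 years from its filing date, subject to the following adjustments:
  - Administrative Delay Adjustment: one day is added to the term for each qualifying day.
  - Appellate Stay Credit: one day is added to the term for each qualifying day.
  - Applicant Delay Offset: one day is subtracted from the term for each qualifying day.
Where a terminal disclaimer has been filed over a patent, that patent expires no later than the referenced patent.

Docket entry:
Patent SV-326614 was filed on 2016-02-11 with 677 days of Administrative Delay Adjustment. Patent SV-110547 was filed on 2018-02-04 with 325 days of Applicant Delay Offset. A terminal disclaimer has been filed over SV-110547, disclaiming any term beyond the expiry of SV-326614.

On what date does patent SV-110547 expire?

2033-03-16

Natural term of SV-110547:
  Base: filing + 16 years → 4 February 2034.
  Applicant Delay Offset: −325 days → 16 March 2033.
Expiry of referenced patent SV-326614:
  Base: filing + 16 years → 11 February 2032.
  Administrative Delay Adjustment: +677 days → 19 December 2033.
Terminal disclaimer: SV-110547 expires on the earlier of 16 March 2033 and 19 December 2033.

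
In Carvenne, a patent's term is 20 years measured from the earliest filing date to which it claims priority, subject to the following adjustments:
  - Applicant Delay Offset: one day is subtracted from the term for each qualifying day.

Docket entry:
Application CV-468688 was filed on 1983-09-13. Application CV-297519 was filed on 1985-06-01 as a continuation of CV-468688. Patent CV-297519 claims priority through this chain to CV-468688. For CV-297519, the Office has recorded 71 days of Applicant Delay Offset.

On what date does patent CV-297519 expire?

July 4, 2003

Earliest priority filing: 13 September 1983.
Base term: 13 September 1983 + 20 years → 13 September 2003.
Applicant Delay Offset: −71 days → 4 July 2003.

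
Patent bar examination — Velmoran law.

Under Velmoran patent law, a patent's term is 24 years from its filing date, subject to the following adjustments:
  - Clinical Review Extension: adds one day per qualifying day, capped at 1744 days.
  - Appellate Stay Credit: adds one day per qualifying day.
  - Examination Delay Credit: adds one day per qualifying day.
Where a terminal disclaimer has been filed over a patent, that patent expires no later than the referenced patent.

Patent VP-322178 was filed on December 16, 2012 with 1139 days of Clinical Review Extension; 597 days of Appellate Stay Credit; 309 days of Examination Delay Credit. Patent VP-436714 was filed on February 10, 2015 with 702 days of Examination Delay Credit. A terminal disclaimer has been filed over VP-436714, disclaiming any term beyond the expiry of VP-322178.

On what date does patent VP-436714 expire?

January 12, 2041

Natural term of VP-436714:
  Base: filing + 24 years → 10 February 2039.
  Examination Delay Credit: +702 days → 12 January 2041.
Expiry of referenced patent VP-322178:
  Base: filing + 24 years → 16 December 2036.
  Clinical Review Extension: 1139 days (within the 1744-day cap) → +1139 days → 29 January 2040.
  Appellate Stay Credit: +597 days → 17 September 2041.
  Examination Delay Credit: +309 days → 23 July 2042.
Terminal disclaimer: VP-436714 expires on the earlier of 12 January 2041 and 23 July 2042.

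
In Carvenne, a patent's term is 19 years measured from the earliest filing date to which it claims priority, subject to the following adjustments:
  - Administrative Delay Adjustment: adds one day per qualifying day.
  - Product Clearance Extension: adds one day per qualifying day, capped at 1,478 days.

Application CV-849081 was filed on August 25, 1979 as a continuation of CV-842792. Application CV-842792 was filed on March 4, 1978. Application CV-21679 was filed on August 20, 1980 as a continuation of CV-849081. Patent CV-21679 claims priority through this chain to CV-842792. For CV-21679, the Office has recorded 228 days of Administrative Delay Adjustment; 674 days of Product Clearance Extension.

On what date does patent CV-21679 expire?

Earliest priority filing: 4 March 1978.
Base term: 4 March 1978 + 19 years → 4 March 1997.
Administrative Delay Adjustment: +228 days → 18 October 1997.
Product Clearance Extension: 674 days (within the 1478-day cap) → +674 days → 23 August 1999.

August 23, 1999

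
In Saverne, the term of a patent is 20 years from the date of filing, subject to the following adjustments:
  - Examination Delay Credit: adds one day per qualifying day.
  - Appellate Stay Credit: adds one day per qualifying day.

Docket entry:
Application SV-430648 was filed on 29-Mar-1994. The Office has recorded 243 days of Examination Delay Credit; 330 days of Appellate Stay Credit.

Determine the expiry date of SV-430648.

Base term: filing date + 20 years → 29 March 2014.
Examination Delay Credit: +243 days → 27 November 2014.
Appellate Stay Credit: +330 days → 23 October 2015.

2015-10-23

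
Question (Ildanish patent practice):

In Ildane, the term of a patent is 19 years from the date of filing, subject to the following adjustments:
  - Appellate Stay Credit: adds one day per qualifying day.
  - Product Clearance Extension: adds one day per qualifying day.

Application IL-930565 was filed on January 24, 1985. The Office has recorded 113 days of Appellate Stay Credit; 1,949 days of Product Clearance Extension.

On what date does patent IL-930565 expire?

Base term: filing date + 19 years → 24 January 2004.
Appellate Stay Credit: +113 days → 16 May 2004.
Product Clearance Extension: +1949 days → 16 September 2009.

2009-09-16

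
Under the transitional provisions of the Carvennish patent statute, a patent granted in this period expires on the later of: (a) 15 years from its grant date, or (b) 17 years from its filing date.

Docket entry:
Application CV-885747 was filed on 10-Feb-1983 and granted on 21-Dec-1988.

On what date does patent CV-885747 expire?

December 21, 2003

(a) grant + 15 years → 21 December 2003.
(b) filing + 17 years → 10 February 2000.
Later of the two: 21 December 2003.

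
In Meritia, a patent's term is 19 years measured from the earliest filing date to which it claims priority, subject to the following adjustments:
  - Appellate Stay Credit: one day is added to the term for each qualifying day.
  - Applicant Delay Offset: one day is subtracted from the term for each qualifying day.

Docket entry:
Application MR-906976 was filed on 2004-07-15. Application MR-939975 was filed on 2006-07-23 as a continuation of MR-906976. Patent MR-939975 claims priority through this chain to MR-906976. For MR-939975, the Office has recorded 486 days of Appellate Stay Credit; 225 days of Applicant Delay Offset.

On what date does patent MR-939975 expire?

2024-04-01

Earliest priority filing: 15 July 2004.
Base term: 15 July 2004 + 19 years → 15 July 2023.
Appellate Stay Credit: +486 days → 12 November 2024.
Applicant Delay Offset: −225 days → 1 April 2024.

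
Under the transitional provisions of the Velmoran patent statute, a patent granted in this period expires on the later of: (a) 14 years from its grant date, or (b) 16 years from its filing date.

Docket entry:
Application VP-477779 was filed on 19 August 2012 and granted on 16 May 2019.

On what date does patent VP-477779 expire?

May 16, 2033

(a) grant + 14 years → 16 May 2033.
(b) filing + 16 years → 19 August 2028.
Later of the two: 16 May 2033.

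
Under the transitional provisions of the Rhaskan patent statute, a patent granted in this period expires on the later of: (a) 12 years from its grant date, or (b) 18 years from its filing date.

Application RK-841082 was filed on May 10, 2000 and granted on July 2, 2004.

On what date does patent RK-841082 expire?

(a) grant + 12 years → 2 July 2016.
(b) filing + 18 years → 10 May 2018.
Later of the two: 10 May 2018.

May 10, 2018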